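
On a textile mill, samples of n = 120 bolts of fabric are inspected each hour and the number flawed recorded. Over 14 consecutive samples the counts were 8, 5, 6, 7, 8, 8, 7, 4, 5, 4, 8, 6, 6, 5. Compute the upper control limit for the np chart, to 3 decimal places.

13.497

p̄ = Σdᵢ / (k·n) = 87 / (14 × 120) = 0.05179
UCL = np̄ + 3·√(np̄(1−p̄)) = 6.2143 + 3 × √(6.2143×0.94821) = 6.2143 + 3 × 2.4274 = 13.4966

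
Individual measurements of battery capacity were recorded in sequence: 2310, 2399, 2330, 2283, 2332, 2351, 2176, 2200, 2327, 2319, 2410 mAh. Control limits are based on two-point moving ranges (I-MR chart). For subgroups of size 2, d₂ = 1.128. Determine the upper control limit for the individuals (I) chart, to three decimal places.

2498.093

X̄ = (2310 + 2399 + 2330 + 2283 + 2332 + 2351 + 2176 + 2200 + 2327 + 2319 + 2410) / 11 = 2312.4545
Moving ranges: 89, 69, 47, 49, 19, 175, 24, 127, 8, 91; M̄R̄ = 698.0000 / 10 = 69.8000
UCL = X̄ + 3·M̄R̄/d₂ = 2312.4545 + 3 × 69.8000 / 1.128 = 2498.0928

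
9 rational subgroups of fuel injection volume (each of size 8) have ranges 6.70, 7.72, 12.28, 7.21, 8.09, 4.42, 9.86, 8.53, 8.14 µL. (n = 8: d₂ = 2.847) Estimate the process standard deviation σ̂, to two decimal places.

R̄ = (6.70 + 7.72 + 12.28 + 7.21 + 8.09 + 4.42 + 9.86 + 8.53 + 8.14) / 9 = 8.1056
σ̂ = R̄ / d₂ = 8.1056 / 2.847 = 2.8471

2.85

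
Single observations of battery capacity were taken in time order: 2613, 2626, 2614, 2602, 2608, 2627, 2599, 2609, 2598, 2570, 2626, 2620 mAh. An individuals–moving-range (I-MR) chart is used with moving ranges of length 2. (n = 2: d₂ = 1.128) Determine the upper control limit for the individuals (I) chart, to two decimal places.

2657.93

X̄ = (2613 + 2626 + 2614 + 2602 + 2608 + 2627 + 2599 + 2609 + 2598 + 2570 + 2626 + 2620) / 12 = 2609.3333
Moving ranges: 13, 12, 12, 6, 19, 28, 10, 11, 28, 56, 6; M̄R̄ = 201.0000 / 11 = 18.2727
UCL = X̄ + 3·M̄R̄/d₂ = 2609.3333 + 3 × 18.2727 / 1.128 = 2657.9310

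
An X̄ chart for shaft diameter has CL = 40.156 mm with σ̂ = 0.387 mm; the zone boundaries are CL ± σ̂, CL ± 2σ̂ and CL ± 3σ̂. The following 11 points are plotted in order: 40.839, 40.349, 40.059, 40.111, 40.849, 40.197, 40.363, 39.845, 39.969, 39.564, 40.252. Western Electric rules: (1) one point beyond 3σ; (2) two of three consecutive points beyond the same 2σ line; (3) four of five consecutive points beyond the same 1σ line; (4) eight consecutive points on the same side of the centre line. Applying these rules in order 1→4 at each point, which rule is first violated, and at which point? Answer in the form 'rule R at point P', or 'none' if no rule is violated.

Zone of each point (C = within 1σ̂, B = 1σ̂–2σ̂, A = 2σ̂–3σ̂, * = beyond 3σ̂; sign = side of CL): 1:+B, 2:+C, 3:-C, 4:-C, 5:+B, 6:+C, 7:+C, 8:-C, 9:-C, 10:-B, 11:+C
No rule fires across all 11 points.

none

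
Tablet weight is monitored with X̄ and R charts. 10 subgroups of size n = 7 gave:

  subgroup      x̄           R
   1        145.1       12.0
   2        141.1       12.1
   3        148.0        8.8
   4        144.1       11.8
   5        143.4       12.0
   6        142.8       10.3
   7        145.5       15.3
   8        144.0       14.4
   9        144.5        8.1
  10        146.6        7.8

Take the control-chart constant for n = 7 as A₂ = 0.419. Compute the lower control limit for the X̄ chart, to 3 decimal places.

139.792

X̄̄ = (145.1 + 141.1 + 148.0 + 144.1 + 143.4 + 142.8 + 145.5 + 144.0 + 144.5 + 146.6) / 10 = 1445.1000 / 10 = 144.5100
R̄ = (12.0 + 12.1 + 8.8 + 11.8 + 12.0 + 10.3 + 15.3 + 14.4 + 8.1 + 7.8) / 10 = 112.6000 / 10 = 11.2600
LCL = X̄̄ − A₂·R̄ = 144.5100 − 0.419 × 11.2600 = 139.7921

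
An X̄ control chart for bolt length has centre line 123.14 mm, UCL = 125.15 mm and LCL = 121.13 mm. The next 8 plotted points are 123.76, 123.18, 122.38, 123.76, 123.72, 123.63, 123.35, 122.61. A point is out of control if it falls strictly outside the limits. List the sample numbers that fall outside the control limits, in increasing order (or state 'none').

All 8 points lie within [121.13, 125.15].

none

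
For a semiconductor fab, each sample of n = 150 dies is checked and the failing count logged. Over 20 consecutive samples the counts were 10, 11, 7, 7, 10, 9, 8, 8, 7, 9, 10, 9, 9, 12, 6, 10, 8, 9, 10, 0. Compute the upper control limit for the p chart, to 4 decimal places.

0.1128

p̄ = Σdᵢ / (k·n) = 169 / (20 × 150) = 0.05633
UCL = p̄ + 3·√(p̄(1−p̄)/n) = 0.05633 + 3 × √(0.05633×0.94367/150) = 0.05633 + 3 × 0.01883 = 0.11281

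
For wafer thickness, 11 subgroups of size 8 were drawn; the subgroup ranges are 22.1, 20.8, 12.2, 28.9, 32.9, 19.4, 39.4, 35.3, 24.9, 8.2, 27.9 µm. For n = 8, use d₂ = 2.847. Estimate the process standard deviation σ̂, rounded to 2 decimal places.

R̄ = (22.1 + 20.8 + 12.2 + 28.9 + 32.9 + 19.4 + 39.4 + 35.3 + 24.9 + 8.2 + 27.9) / 11 = 24.7273
σ̂ = R̄ / d₂ = 24.7273 / 2.847 = 8.6854

8.69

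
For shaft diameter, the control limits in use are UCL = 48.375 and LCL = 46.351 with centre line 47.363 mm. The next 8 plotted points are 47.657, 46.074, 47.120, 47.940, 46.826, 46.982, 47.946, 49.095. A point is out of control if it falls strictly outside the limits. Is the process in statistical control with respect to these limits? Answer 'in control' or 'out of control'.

out of control

Compare each point to [46.351, 48.375]: sample 2 = 46.074 < LCL; sample 8 = 49.095 > UCL.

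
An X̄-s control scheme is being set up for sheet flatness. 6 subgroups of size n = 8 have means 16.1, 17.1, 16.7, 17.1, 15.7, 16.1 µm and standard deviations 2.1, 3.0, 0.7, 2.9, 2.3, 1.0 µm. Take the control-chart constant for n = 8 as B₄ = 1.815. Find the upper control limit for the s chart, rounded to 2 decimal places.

3.63

s̄ = (2.1 + 3.0 + 0.7 + 2.9 + 2.3 + 1.0) / 6 = 2.0000
UCL_s = B₄·s̄ = 1.815 × 2.0000 = 3.6300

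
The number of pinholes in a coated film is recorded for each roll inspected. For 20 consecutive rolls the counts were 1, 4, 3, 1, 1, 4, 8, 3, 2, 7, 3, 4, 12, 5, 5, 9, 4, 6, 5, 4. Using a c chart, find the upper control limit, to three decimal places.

10.949

c̄ = (1 + 4 + 3 + 1 + 1 + 4 + 8 + 3 + 2 + 7 + 3 + 4 + 12 + 5 + 5 + 9 + 4 + 6 + 5 + 4) / 20 = 91 / 20 = 4.5500
UCL = c̄ + 3√c̄ = 4.5500 + 3 × √4.5500 = 4.5500 + 3 × 2.1331 = 10.9492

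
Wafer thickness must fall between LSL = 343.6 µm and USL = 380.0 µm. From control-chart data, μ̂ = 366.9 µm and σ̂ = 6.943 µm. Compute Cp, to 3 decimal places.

0.874

Cp = (USL − LSL) / (6σ̂) = (380.0 − 343.6) / (6 × 6.943) = 36.4000 / 41.6580 = 0.8738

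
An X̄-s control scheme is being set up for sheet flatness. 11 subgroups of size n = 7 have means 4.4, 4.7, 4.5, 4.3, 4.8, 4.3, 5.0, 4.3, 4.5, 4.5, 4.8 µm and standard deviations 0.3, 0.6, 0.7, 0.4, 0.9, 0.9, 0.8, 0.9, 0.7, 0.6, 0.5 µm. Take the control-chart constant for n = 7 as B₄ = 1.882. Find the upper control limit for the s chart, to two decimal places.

s̄ = (0.3 + 0.6 + 0.7 + 0.4 + 0.9 + 0.9 + 0.8 + 0.9 + 0.7 + 0.6 + 0.5) / 11 = 0.6636
UCL_s = B₄·s̄ = 1.882 × 0.6636 = 1.2490

1.25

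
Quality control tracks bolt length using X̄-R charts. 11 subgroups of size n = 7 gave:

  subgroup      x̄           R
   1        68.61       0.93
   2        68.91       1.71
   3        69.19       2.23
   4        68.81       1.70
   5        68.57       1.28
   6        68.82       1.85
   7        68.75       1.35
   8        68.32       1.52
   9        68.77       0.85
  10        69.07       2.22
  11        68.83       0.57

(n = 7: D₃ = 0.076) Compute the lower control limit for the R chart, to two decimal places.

0.11

R̄ = (0.93 + 1.71 + 2.23 + 1.70 + 1.28 + 1.85 + 1.35 + 1.52 + 0.85 + 2.22 + 0.57) / 11 = 16.2100 / 11 = 1.4736
LCL_R = D₃·R̄ = 0.076 × 1.4736 = 0.1120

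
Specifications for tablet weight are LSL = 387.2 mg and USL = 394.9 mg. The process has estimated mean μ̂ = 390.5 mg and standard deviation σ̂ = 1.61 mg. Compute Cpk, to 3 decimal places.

Cpu = (USL − μ̂) / (3σ̂) = (394.9 − 390.5) / (3 × 1.61) = 0.9110; Cpl = (μ̂ − LSL) / (3σ̂) = (390.5 − 387.2) / (3 × 1.61) = 0.6832; Cpk = min(Cpu, Cpl) = 0.6832

0.683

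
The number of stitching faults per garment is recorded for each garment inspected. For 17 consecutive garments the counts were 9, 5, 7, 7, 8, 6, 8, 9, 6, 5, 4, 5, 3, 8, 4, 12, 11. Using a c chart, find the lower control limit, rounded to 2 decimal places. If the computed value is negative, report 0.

0.00

c̄ = (9 + 5 + 7 + 7 + 8 + 6 + 8 + 9 + 6 + 5 + 4 + 5 + 3 + 8 + 4 + 12 + 11) / 17 = 117 / 17 = 6.8824
LCL = c̄ − 3√c̄ = 6.8824 − 3 × 2.6234 = -0.9879 → 0 (cannot be negative)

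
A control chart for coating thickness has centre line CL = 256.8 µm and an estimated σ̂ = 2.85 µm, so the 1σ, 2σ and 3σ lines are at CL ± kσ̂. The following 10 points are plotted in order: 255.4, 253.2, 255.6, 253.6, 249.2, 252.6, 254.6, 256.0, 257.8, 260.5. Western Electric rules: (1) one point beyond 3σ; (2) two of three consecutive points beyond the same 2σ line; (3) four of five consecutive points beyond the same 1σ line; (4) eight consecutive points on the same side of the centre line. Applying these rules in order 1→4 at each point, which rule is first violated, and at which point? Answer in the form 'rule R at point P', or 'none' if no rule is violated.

rule 3 at point 6

Zone of each point (C = within 1σ̂, B = 1σ̂–2σ̂, A = 2σ̂–3σ̂, * = beyond 3σ̂; sign = side of CL): 1:-C, 2:-B, 3:-C, 4:-B, 5:-A, 6:-B, 7:-C, 8:-C, 9:+C, 10:+B
Rule 3 (four of five consecutive points beyond the same 1σ limit) is satisfied at point 6.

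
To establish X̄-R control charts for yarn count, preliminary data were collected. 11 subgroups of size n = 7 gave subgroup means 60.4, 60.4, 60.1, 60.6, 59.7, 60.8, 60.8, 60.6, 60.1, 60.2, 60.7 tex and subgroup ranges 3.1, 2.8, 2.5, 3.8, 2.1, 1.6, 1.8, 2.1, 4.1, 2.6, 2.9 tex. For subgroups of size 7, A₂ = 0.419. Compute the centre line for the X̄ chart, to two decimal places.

60.40

X̄̄ = (60.4 + 60.4 + 60.1 + 60.6 + 59.7 + 60.8 + 60.8 + 60.6 + 60.1 + 60.2 + 60.7) / 11 = 664.4000 / 11 = 60.4000
CL = X̄̄ = 60.4000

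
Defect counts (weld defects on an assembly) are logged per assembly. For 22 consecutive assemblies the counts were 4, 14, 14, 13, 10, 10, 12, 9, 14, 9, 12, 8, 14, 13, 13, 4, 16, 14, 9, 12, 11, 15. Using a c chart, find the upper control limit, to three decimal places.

c̄ = (4 + 14 + 14 + 13 + 10 + 10 + 12 + 9 + 14 + 9 + 12 + 8 + 14 + 13 + 13 + 4 + 16 + 14 + 9 + 12 + 11 + 15) / 22 = 250 / 22 = 11.3636
UCL = c̄ + 3√c̄ = 11.3636 + 3 × √11.3636 = 11.3636 + 3 × 3.3710 = 21.4766

21.477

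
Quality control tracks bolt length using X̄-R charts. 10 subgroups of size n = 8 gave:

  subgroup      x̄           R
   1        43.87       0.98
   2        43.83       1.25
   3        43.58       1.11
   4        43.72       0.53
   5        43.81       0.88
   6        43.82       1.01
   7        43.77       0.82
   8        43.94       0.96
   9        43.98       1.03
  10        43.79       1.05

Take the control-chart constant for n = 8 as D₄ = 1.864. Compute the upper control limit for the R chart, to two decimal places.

R̄ = (0.98 + 1.25 + 1.11 + 0.53 + 0.88 + 1.01 + 0.82 + 0.96 + 1.03 + 1.05) / 10 = 9.6200 / 10 = 0.9620
UCL_R = D₄·R̄ = 1.864 × 0.9620 = 1.7932

1.79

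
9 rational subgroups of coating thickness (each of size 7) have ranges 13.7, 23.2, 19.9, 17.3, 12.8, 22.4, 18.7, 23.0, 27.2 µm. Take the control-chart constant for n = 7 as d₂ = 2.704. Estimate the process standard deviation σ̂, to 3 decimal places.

7.322

R̄ = (13.7 + 23.2 + 19.9 + 17.3 + 12.8 + 22.4 + 18.7 + 23.0 + 27.2) / 9 = 19.8000
σ̂ = R̄ / d₂ = 19.8000 / 2.704 = 7.3225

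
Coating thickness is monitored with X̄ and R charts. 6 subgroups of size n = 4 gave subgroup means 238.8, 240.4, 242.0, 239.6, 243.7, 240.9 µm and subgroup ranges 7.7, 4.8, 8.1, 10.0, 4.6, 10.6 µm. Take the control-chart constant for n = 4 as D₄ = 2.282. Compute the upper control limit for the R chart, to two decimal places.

R̄ = (7.7 + 4.8 + 8.1 + 10.0 + 4.6 + 10.6) / 6 = 45.8000 / 6 = 7.6333
UCL_R = D₄·R̄ = 2.282 × 7.6333 = 17.4193

17.42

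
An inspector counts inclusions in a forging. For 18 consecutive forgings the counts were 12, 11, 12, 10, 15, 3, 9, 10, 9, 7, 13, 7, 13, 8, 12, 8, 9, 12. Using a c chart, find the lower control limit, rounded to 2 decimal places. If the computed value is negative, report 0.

0.51

c̄ = (12 + 11 + 12 + 10 + 15 + 3 + 9 + 10 + 9 + 7 + 13 + 7 + 13 + 8 + 12 + 8 + 9 + 12) / 18 = 180 / 18 = 10.0000
LCL = c̄ − 3√c̄ = 10.0000 − 3 × 3.1623 = 0.5132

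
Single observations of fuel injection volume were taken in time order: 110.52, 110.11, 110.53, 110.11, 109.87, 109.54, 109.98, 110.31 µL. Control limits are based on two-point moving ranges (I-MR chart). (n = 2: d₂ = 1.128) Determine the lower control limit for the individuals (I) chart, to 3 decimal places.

109.137

X̄ = (110.52 + 110.11 + 110.53 + 110.11 + 109.87 + 109.54 + 109.98 + 110.31) / 8 = 110.1213
Moving ranges: 0.41, 0.42, 0.42, 0.24, 0.33, 0.44, 0.33; M̄R̄ = 2.5900 / 7 = 0.3700
LCL = X̄ − 3·M̄R̄/d₂ = 110.1213 − 3 × 0.3700 / 1.128 = 109.1372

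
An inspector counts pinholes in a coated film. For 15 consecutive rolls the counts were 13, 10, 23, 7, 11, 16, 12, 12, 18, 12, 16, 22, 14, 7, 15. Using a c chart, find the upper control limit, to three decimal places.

c̄ = (13 + 10 + 23 + 7 + 11 + 16 + 12 + 12 + 18 + 12 + 16 + 22 + 14 + 7 + 15) / 15 = 208 / 15 = 13.8667
UCL = c̄ + 3√c̄ = 13.8667 + 3 × √13.8667 = 13.8667 + 3 × 3.7238 = 25.0381

25.038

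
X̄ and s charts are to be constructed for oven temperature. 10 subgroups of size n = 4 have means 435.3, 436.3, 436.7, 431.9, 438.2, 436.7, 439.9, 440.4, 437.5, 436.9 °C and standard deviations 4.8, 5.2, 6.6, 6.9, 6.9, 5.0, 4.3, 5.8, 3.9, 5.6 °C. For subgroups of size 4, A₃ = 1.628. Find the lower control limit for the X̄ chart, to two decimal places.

X̄̄ = (435.3 + 436.3 + 436.7 + 431.9 + 438.2 + 436.7 + 439.9 + 440.4 + 437.5 + 436.9) / 10 = 436.9800
s̄ = (4.8 + 5.2 + 6.6 + 6.9 + 6.9 + 5.0 + 4.3 + 5.8 + 3.9 + 5.6) / 10 = 5.5000
LCL = X̄̄ − A₃·s̄ = 436.9800 − 1.628 × 5.5000 = 428.0260

428.03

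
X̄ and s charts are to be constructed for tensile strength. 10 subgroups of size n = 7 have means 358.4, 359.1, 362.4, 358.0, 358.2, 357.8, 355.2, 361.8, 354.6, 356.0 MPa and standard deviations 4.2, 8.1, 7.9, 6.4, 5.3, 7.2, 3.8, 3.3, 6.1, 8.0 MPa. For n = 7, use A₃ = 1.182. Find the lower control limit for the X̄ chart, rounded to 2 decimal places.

351.02

X̄̄ = (358.4 + 359.1 + 362.4 + 358.0 + 358.2 + 357.8 + 355.2 + 361.8 + 354.6 + 356.0) / 10 = 358.1500
s̄ = (4.2 + 8.1 + 7.9 + 6.4 + 5.3 + 7.2 + 3.8 + 3.3 + 6.1 + 8.0) / 10 = 6.0300
LCL = X̄̄ − A₃·s̄ = 358.1500 − 1.182 × 6.0300 = 351.0225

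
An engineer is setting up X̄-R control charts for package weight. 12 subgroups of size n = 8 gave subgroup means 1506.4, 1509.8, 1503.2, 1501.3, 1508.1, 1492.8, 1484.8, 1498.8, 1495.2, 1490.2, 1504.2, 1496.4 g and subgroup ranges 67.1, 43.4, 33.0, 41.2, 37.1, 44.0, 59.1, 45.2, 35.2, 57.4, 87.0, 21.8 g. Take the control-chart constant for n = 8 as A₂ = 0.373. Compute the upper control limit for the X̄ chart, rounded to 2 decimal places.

1517.03

X̄̄ = (1506.4 + 1509.8 + 1503.2 + 1501.3 + 1508.1 + 1492.8 + 1484.8 + 1498.8 + 1495.2 + 1490.2 + 1504.2 + 1496.4) / 12 = 17991.2000 / 12 = 1499.2667
R̄ = (67.1 + 43.4 + 33.0 + 41.2 + 37.1 + 44.0 + 59.1 + 45.2 + 35.2 + 57.4 + 87.0 + 21.8) / 12 = 571.5000 / 12 = 47.6250
UCL = X̄̄ + A₂·R̄ = 1499.2667 + 0.373 × 47.6250 = 1517.0308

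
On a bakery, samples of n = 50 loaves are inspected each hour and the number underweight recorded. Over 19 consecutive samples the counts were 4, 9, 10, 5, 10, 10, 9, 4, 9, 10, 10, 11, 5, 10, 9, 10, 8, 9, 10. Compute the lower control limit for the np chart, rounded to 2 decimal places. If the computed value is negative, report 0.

0.55

p̄ = Σdᵢ / (k·n) = 162 / (19 × 50) = 0.17053
LCL = np̄ − 3·√(np̄(1−p̄)) = 8.5263 − 3 × 2.6594 = 0.5481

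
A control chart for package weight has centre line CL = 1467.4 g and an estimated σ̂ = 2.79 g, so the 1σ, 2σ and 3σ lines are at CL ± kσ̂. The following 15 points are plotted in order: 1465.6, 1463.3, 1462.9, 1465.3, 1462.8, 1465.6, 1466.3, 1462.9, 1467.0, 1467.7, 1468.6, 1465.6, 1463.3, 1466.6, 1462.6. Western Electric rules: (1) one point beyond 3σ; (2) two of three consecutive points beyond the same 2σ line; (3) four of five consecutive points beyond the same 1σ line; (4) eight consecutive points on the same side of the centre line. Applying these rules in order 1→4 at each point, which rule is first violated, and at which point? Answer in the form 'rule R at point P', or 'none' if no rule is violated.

Zone of each point (C = within 1σ̂, B = 1σ̂–2σ̂, A = 2σ̂–3σ̂, * = beyond 3σ̂; sign = side of CL): 1:-C, 2:-B, 3:-B, 4:-C, 5:-B, 6:-C, 7:-C, 8:-B, 9:-C, 10:+C, 11:+C, 12:-C, 13:-B, 14:-C, 15:-B
Rule 4 (eight consecutive points on the same side of the centre line) is satisfied at point 8.

rule 4 at point 8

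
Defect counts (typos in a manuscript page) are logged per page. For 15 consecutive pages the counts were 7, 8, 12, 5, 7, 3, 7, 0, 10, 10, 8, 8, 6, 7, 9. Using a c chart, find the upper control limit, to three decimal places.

15.146

c̄ = (7 + 8 + 12 + 5 + 7 + 3 + 7 + 0 + 10 + 10 + 8 + 8 + 6 + 7 + 9) / 15 = 107 / 15 = 7.1333
UCL = c̄ + 3√c̄ = 7.1333 + 3 × √7.1333 = 7.1333 + 3 × 2.6708 = 15.1458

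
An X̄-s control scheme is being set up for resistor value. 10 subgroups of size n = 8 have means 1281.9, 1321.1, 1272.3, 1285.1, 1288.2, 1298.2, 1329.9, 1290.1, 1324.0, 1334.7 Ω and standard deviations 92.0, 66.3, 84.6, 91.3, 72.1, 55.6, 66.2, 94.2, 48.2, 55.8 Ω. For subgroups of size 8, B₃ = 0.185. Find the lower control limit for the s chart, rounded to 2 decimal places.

13.44

s̄ = (92.0 + 66.3 + 84.6 + 91.3 + 72.1 + 55.6 + 66.2 + 94.2 + 48.2 + 55.8) / 10 = 72.6300
LCL_s = B₃·s̄ = 0.185 × 72.6300 = 13.4365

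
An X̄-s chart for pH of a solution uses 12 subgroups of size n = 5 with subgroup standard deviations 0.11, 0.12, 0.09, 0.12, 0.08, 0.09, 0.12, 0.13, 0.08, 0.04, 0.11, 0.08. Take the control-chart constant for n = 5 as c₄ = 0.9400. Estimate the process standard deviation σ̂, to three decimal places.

s̄ = (0.11 + 0.12 + 0.09 + 0.12 + 0.08 + 0.09 + 0.12 + 0.13 + 0.08 + 0.04 + 0.11 + 0.08) / 12 = 0.0975
σ̂ = s̄ / c₄ = 0.0975 / 0.9400 = 0.1037

0.104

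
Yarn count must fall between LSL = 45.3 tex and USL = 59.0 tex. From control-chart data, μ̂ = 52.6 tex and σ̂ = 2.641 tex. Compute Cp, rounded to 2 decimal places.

0.86

Cp = (USL − LSL) / (6σ̂) = (59.0 − 45.3) / (6 × 2.641) = 13.7000 / 15.8460 = 0.8646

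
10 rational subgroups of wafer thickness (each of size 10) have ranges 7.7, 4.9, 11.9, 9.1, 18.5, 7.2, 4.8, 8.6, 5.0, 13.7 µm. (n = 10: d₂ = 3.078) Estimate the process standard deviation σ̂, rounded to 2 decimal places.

2.97

R̄ = (7.7 + 4.9 + 11.9 + 9.1 + 18.5 + 7.2 + 4.8 + 8.6 + 5.0 + 13.7) / 10 = 9.1400
σ̂ = R̄ / d₂ = 9.1400 / 3.078 = 2.9695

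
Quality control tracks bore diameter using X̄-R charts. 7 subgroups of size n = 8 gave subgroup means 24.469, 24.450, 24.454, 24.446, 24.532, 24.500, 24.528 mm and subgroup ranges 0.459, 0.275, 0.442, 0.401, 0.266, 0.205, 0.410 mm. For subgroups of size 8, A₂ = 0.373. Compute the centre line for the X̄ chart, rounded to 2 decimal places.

24.48

X̄̄ = (24.469 + 24.450 + 24.454 + 24.446 + 24.532 + 24.500 + 24.528) / 7 = 171.3790 / 7 = 24.4827
CL = X̄̄ = 24.4827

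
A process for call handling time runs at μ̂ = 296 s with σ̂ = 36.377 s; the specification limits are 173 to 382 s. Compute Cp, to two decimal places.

Cp = (USL − LSL) / (6σ̂) = (382 − 173) / (6 × 36.377) = 209.0000 / 218.2620 = 0.9576

0.96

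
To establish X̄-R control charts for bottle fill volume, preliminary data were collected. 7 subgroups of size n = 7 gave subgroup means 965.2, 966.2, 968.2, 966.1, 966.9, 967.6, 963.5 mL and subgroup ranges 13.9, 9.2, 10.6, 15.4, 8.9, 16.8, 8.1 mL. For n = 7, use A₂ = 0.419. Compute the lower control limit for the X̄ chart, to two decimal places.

961.28

X̄̄ = (965.2 + 966.2 + 968.2 + 966.1 + 966.9 + 967.6 + 963.5) / 7 = 6763.7000 / 7 = 966.2429
R̄ = (13.9 + 9.2 + 10.6 + 15.4 + 8.9 + 16.8 + 8.1) / 7 = 82.9000 / 7 = 11.8429
LCL = X̄̄ − A₂·R̄ = 966.2429 − 0.419 × 11.8429 = 961.2807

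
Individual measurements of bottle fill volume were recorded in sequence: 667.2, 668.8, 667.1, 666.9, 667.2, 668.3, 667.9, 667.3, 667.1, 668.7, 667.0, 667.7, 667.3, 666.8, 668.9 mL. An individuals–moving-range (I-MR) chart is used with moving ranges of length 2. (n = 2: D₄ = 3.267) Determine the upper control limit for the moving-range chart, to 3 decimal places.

Moving ranges: 1.6, 1.7, 0.2, 0.3, 1.1, 0.4, 0.6, 0.2, 1.6, 1.7, 0.7, 0.4, 0.5, 2.1; M̄R̄ = 13.1000 / 14 = 0.9357
UCL_MR = D₄·M̄R̄ = 3.267 × 0.9357 = 3.0570

3.057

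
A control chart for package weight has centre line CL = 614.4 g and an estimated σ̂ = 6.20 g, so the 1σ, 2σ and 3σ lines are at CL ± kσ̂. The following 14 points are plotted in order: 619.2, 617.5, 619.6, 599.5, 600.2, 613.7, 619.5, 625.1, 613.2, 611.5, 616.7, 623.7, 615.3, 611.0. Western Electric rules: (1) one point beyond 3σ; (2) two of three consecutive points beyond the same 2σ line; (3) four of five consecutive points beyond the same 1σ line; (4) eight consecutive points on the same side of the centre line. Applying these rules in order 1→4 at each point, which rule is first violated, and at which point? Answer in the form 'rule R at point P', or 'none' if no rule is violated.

Zone of each point (C = within 1σ̂, B = 1σ̂–2σ̂, A = 2σ̂–3σ̂, * = beyond 3σ̂; sign = side of CL): 1:+C, 2:+C, 3:+C, 4:-A, 5:-A, 6:-C, 7:+C, 8:+B, 9:-C, 10:-C, 11:+C, 12:+B, 13:+C, 14:-C
Rule 2 (two of three consecutive points beyond the same 2σ limit) is satisfied at point 5.

rule 2 at point 5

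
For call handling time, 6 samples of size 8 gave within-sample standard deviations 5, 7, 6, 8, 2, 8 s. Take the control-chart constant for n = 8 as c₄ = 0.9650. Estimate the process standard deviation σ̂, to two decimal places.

s̄ = (5 + 7 + 6 + 8 + 2 + 8) / 6 = 6.0000
σ̂ = s̄ / c₄ = 6.0000 / 0.9650 = 6.2176

6.22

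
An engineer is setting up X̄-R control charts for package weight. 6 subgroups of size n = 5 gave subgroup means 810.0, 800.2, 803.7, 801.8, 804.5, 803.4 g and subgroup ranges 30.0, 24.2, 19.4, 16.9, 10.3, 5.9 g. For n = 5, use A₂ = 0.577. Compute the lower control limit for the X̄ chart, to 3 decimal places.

793.672

X̄̄ = (810.0 + 800.2 + 803.7 + 801.8 + 804.5 + 803.4) / 6 = 4823.6000 / 6 = 803.9333
R̄ = (30.0 + 24.2 + 19.4 + 16.9 + 10.3 + 5.9) / 6 = 106.7000 / 6 = 17.7833
LCL = X̄̄ − A₂·R̄ = 803.9333 − 0.577 × 17.7833 = 793.6724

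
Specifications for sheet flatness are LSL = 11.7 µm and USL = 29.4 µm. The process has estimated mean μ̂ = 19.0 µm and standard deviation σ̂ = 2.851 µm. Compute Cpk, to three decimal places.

Cpu = (USL − μ̂) / (3σ̂) = (29.4 − 19.0) / (3 × 2.851) = 1.2159; Cpl = (μ̂ − LSL) / (3σ̂) = (19.0 − 11.7) / (3 × 2.851) = 0.8535; Cpk = min(Cpu, Cpl) = 0.8535

0.854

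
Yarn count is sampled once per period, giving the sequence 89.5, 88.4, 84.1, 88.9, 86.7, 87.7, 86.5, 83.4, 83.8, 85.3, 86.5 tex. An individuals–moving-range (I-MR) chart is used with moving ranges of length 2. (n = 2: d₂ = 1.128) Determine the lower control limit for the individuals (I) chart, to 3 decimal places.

80.904

X̄ = (89.5 + 88.4 + 84.1 + 88.9 + 86.7 + 87.7 + 86.5 + 83.4 + 83.8 + 85.3 + 86.5) / 11 = 86.4364
Moving ranges: 1.1, 4.3, 4.8, 2.2, 1.0, 1.2, 3.1, 0.4, 1.5, 1.2; M̄R̄ = 20.8000 / 10 = 2.0800
LCL = X̄ − 3·M̄R̄/d₂ = 86.4364 − 3 × 2.0800 / 1.128 = 80.9044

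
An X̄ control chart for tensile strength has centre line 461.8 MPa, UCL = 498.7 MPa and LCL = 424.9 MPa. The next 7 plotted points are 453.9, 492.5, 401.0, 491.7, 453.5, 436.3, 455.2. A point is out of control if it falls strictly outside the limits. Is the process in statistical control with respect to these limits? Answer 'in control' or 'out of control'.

Compare each point to [424.9, 498.7]: sample 3 = 401.0 < LCL.

out of control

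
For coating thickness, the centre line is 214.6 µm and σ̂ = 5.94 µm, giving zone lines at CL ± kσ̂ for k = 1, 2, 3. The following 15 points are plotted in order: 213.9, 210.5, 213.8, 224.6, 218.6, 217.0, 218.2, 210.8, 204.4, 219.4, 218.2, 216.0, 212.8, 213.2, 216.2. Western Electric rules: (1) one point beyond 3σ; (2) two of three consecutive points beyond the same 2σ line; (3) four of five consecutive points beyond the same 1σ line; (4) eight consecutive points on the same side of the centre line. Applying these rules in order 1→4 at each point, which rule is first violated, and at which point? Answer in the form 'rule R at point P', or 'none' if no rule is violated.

none

Zone of each point (C = within 1σ̂, B = 1σ̂–2σ̂, A = 2σ̂–3σ̂, * = beyond 3σ̂; sign = side of CL): 1:-C, 2:-C, 3:-C, 4:+B, 5:+C, 6:+C, 7:+C, 8:-C, 9:-B, 10:+C, 11:+C, 12:+C, 13:-C, 14:-C, 15:+C
No rule fires across all 15 points.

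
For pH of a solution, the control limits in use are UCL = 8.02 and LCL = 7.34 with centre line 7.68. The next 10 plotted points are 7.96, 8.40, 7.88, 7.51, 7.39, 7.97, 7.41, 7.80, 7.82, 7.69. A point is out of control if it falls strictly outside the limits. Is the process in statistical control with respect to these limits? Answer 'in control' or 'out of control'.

Compare each point to [7.34, 8.02]: sample 2 = 8.40 > UCL.

out of control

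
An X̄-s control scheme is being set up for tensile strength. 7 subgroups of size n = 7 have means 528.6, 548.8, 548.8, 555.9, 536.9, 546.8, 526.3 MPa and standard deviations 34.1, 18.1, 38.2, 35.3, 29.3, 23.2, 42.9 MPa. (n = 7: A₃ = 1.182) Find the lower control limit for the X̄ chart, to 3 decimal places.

X̄̄ = (528.6 + 548.8 + 548.8 + 555.9 + 536.9 + 546.8 + 526.3) / 7 = 541.7286
s̄ = (34.1 + 18.1 + 38.2 + 35.3 + 29.3 + 23.2 + 42.9) / 7 = 31.5857
LCL = X̄̄ − A₃·s̄ = 541.7286 − 1.182 × 31.5857 = 504.3943

504.394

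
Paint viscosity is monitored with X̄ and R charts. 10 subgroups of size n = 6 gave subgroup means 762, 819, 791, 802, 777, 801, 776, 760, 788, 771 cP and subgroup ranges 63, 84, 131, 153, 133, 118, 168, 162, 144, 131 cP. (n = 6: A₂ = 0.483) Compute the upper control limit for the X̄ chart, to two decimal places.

846.86

X̄̄ = (762 + 819 + 791 + 802 + 777 + 801 + 776 + 760 + 788 + 771) / 10 = 7847.0000 / 10 = 784.7000
R̄ = (63 + 84 + 131 + 153 + 133 + 118 + 168 + 162 + 144 + 131) / 10 = 1287.0000 / 10 = 128.7000
UCL = X̄̄ + A₂·R̄ = 784.7000 + 0.483 × 128.7000 = 846.8621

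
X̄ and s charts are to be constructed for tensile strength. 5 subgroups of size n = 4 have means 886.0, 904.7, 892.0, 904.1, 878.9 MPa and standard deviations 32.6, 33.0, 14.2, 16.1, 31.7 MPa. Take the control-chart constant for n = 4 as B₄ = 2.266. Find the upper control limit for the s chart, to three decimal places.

57.828

s̄ = (32.6 + 33.0 + 14.2 + 16.1 + 31.7) / 5 = 25.5200
UCL_s = B₄·s̄ = 2.266 × 25.5200 = 57.8283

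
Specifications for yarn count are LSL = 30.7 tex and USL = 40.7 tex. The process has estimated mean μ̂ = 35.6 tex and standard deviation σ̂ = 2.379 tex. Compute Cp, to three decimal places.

0.701

Cp = (USL − LSL) / (6σ̂) = (40.7 − 30.7) / (6 × 2.379) = 10.0000 / 14.2740 = 0.7006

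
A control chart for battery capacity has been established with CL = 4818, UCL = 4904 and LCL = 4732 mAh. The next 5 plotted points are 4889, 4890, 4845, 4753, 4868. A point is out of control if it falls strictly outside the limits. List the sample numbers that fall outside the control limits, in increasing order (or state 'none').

All 5 points lie within [4732, 4904].

none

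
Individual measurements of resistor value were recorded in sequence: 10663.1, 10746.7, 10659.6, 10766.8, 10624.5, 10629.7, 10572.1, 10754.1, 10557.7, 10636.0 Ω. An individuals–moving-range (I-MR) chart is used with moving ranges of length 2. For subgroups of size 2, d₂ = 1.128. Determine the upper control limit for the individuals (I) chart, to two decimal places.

X̄ = (10663.1 + 10746.7 + 10659.6 + 10766.8 + 10624.5 + 10629.7 + 10572.1 + 10754.1 + 10557.7 + 10636.0) / 10 = 10661.0300
Moving ranges: 83.6, 87.1, 107.2, 142.3, 5.2, 57.6, 182.0, 196.4, 78.3; M̄R̄ = 939.7000 / 9 = 104.4111
UCL = X̄ + 3·M̄R̄/d₂ = 10661.0300 + 3 × 104.4111 / 1.128 = 10938.7191

10938.72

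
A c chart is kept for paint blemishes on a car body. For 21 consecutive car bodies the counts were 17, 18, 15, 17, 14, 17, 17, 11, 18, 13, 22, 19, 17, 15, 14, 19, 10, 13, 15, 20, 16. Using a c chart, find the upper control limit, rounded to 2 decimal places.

28.07

c̄ = (17 + 18 + 15 + 17 + 14 + 17 + 17 + 11 + 18 + 13 + 22 + 19 + 17 + 15 + 14 + 19 + 10 + 13 + 15 + 20 + 16) / 21 = 337 / 21 = 16.0476
UCL = c̄ + 3√c̄ = 16.0476 + 3 × √16.0476 = 16.0476 + 3 × 4.0059 = 28.0655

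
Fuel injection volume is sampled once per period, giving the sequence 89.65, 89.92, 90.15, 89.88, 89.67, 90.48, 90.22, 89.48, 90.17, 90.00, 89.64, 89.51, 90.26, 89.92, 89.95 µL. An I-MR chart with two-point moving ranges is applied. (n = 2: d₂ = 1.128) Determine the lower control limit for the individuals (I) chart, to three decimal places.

X̄ = (89.65 + 89.92 + 90.15 + 89.88 + 89.67 + 90.48 + 90.22 + 89.48 + 90.17 + 90.00 + 89.64 + 89.51 + 90.26 + 89.92 + 89.95) / 15 = 89.9267
Moving ranges: 0.27, 0.23, 0.27, 0.21, 0.81, 0.26, 0.74, 0.69, 0.17, 0.36, 0.13, 0.75, 0.34, 0.03; M̄R̄ = 5.2600 / 14 = 0.3757
LCL = X̄ − 3·M̄R̄/d₂ = 89.9267 − 3 × 0.3757 / 1.128 = 88.9274

88.927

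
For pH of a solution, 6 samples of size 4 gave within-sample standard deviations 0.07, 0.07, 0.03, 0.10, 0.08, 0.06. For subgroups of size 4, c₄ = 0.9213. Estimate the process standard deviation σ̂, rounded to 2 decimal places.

s̄ = (0.07 + 0.07 + 0.03 + 0.10 + 0.08 + 0.06) / 6 = 0.0683
σ̂ = s̄ / c₄ = 0.0683 / 0.9213 = 0.0742

0.07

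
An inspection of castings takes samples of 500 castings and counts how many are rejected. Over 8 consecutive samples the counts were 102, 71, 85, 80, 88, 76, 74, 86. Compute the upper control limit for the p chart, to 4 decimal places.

p̄ = Σdᵢ / (k·n) = 662 / (8 × 500) = 0.16550
UCL = p̄ + 3·√(p̄(1−p̄)/n) = 0.16550 + 3 × √(0.16550×0.83450/500) = 0.16550 + 3 × 0.01662 = 0.21536

0.2154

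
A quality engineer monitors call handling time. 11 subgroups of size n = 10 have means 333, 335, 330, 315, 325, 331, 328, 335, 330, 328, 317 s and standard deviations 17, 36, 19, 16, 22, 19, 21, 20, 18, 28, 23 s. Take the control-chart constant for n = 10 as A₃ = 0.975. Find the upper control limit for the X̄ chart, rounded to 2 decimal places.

349.09

X̄̄ = (333 + 335 + 330 + 315 + 325 + 331 + 328 + 335 + 330 + 328 + 317) / 11 = 327.9091
s̄ = (17 + 36 + 19 + 16 + 22 + 19 + 21 + 20 + 18 + 28 + 23) / 11 = 21.7273
UCL = X̄̄ + A₃·s̄ = 327.9091 + 0.975 × 21.7273 = 349.0932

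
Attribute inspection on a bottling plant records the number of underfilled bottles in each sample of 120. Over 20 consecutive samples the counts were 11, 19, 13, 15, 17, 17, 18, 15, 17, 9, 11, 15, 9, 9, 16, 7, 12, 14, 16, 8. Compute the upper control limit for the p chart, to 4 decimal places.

p̄ = Σdᵢ / (k·n) = 268 / (20 × 120) = 0.11167
UCL = p̄ + 3·√(p̄(1−p̄)/n) = 0.11167 + 3 × √(0.11167×0.88833/120) = 0.11167 + 3 × 0.02875 = 0.19792

0.1979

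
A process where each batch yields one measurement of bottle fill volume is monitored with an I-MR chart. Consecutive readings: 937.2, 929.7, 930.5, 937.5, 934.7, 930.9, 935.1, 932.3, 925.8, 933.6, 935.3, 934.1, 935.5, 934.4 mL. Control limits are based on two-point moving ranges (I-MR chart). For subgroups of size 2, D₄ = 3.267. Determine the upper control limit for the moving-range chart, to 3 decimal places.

Moving ranges: 7.5, 0.8, 7.0, 2.8, 3.8, 4.2, 2.8, 6.5, 7.8, 1.7, 1.2, 1.4, 1.1; M̄R̄ = 48.6000 / 13 = 3.7385
UCL_MR = D₄·M̄R̄ = 3.267 × 3.7385 = 12.2136

12.214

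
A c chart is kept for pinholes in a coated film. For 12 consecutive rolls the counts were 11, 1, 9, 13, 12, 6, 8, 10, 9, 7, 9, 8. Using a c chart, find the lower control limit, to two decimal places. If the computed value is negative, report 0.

c̄ = (11 + 1 + 9 + 13 + 12 + 6 + 8 + 10 + 9 + 7 + 9 + 8) / 12 = 103 / 12 = 8.5833
LCL = c̄ − 3√c̄ = 8.5833 − 3 × 2.9297 = -0.2059 → 0 (cannot be negative)

0.00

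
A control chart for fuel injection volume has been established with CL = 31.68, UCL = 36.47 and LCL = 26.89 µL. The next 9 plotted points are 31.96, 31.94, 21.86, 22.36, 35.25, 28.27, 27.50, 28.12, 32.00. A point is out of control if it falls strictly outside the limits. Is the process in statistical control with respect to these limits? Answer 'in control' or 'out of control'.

Compare each point to [26.89, 36.47]: sample 3 = 21.86 < LCL; sample 4 = 22.36 < LCL.

out of control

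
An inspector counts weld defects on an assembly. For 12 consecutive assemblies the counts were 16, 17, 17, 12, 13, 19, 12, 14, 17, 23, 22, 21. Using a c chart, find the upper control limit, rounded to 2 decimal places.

29.26

c̄ = (16 + 17 + 17 + 12 + 13 + 19 + 12 + 14 + 17 + 23 + 22 + 21) / 12 = 203 / 12 = 16.9167
UCL = c̄ + 3√c̄ = 16.9167 + 3 × √16.9167 = 16.9167 + 3 × 4.1130 = 29.2556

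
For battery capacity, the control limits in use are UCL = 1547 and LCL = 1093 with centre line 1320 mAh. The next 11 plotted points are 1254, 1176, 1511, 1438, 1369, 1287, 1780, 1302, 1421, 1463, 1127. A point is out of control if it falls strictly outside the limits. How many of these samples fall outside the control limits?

Compare each point to [1093, 1547]: sample 7 = 1780 > UCL.

1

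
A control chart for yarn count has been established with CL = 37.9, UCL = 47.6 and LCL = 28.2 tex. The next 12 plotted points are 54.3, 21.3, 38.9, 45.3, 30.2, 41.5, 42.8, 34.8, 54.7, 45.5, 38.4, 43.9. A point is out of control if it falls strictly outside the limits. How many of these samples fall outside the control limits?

Compare each point to [28.2, 47.6]: sample 1 = 54.3 > UCL; sample 2 = 21.3 < LCL; sample 9 = 54.7 > UCL.

3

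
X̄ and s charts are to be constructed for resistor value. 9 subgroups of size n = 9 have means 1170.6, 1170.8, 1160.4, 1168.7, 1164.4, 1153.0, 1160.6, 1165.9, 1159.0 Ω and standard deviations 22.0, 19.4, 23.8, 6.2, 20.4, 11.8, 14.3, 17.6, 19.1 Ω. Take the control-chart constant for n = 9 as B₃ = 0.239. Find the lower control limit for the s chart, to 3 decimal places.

4.105

s̄ = (22.0 + 19.4 + 23.8 + 6.2 + 20.4 + 11.8 + 14.3 + 17.6 + 19.1) / 9 = 17.1778
LCL_s = B₃·s̄ = 0.239 × 17.1778 = 4.1055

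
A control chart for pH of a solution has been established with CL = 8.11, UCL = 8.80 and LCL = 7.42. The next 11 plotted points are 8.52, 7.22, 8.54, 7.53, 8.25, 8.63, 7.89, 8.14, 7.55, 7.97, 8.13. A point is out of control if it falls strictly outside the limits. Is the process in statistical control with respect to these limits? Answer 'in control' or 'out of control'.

out of control

Compare each point to [7.42, 8.80]: sample 2 = 7.22 < LCL.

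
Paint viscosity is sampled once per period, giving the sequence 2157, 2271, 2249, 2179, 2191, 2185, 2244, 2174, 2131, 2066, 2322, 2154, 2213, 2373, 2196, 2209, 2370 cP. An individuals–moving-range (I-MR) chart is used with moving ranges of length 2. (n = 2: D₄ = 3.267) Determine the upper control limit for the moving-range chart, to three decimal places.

Moving ranges: 114, 22, 70, 12, 6, 59, 70, 43, 65, 256, 168, 59, 160, 177, 13, 161; M̄R̄ = 1455.0000 / 16 = 90.9375
UCL_MR = D₄·M̄R̄ = 3.267 × 90.9375 = 297.0928

297.093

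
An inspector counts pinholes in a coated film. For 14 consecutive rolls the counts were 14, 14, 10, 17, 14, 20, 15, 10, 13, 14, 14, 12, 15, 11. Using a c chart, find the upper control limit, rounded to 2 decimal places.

24.92

c̄ = (14 + 14 + 10 + 17 + 14 + 20 + 15 + 10 + 13 + 14 + 14 + 12 + 15 + 11) / 14 = 193 / 14 = 13.7857
UCL = c̄ + 3√c̄ = 13.7857 + 3 × √13.7857 = 13.7857 + 3 × 3.7129 = 24.9244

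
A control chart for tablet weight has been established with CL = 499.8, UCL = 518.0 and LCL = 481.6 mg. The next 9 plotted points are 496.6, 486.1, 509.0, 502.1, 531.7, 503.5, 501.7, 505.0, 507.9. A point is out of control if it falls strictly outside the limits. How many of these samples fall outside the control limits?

1

Compare each point to [481.6, 518.0]: sample 5 = 531.7 > UCL.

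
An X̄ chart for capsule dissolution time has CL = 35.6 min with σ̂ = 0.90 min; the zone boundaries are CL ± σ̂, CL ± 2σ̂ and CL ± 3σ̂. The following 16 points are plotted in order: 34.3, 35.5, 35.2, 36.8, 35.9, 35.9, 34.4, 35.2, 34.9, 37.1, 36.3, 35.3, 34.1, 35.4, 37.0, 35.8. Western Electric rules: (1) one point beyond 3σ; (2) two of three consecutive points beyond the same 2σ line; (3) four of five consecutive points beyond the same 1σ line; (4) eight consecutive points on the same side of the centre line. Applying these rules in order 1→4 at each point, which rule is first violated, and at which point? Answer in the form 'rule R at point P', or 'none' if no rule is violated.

none

Zone of each point (C = within 1σ̂, B = 1σ̂–2σ̂, A = 2σ̂–3σ̂, * = beyond 3σ̂; sign = side of CL): 1:-B, 2:-C, 3:-C, 4:+B, 5:+C, 6:+C, 7:-B, 8:-C, 9:-C, 10:+B, 11:+C, 12:-C, 13:-B, 14:-C, 15:+B, 16:+C
No rule fires across all 16 points.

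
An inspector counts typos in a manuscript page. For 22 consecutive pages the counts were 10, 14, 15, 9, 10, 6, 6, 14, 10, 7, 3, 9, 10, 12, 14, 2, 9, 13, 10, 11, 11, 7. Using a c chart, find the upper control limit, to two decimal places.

c̄ = (10 + 14 + 15 + 9 + 10 + 6 + 6 + 14 + 10 + 7 + 3 + 9 + 10 + 12 + 14 + 2 + 9 + 13 + 10 + 11 + 11 + 7) / 22 = 212 / 22 = 9.6364
UCL = c̄ + 3√c̄ = 9.6364 + 3 × √9.6364 = 9.6364 + 3 × 3.1042 = 18.9491

18.95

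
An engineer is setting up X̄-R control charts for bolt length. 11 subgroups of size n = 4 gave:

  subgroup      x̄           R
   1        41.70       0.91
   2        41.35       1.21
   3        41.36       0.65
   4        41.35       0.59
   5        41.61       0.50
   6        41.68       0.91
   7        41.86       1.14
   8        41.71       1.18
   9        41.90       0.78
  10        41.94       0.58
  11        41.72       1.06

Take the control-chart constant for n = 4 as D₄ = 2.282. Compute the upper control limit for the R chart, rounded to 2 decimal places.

R̄ = (0.91 + 1.21 + 0.65 + 0.59 + 0.50 + 0.91 + 1.14 + 1.18 + 0.78 + 0.58 + 1.06) / 11 = 9.5100 / 11 = 0.8645
UCL_R = D₄·R̄ = 2.282 × 0.8645 = 1.9729

1.97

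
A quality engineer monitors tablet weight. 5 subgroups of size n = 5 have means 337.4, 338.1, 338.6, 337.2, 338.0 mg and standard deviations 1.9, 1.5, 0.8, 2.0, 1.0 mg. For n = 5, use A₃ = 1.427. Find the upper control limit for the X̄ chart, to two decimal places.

X̄̄ = (337.4 + 338.1 + 338.6 + 337.2 + 338.0) / 5 = 337.8600
s̄ = (1.9 + 1.5 + 0.8 + 2.0 + 1.0) / 5 = 1.4400
UCL = X̄̄ + A₃·s̄ = 337.8600 + 1.427 × 1.4400 = 339.9149

339.91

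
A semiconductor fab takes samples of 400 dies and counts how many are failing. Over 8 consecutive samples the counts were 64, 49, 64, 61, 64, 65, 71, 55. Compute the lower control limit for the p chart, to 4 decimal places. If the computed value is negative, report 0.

p̄ = Σdᵢ / (k·n) = 493 / (8 × 400) = 0.15406
LCL = p̄ − 3·√(p̄(1−p̄)/n) = 0.15406 − 3 × 0.01805 = 0.09991

0.0999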